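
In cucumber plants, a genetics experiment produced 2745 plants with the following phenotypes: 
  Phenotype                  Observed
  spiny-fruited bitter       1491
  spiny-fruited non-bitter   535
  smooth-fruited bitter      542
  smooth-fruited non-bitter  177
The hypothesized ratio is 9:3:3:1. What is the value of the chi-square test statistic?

Under the 9:3:3:1 hypothesis (Σ ratio = 16, N = 2745):
  spiny-fruited bitter: 2745 × 9/16 = 1544.0625
  spiny-fruited non-bitter: 2745 × 3/16 = 514.6875
  smooth-fruited bitter: 2745 × 3/16 = 514.6875
  smooth-fruited non-bitter: 2745 × 1/16 = 171.5625
χ² = Σ (O − E)² / E
  spiny-fruited bitter: (1491 − 1544.0625)² / 1544.0625 = 1.8235
  spiny-fruited non-bitter: (535 − 514.6875)² / 514.6875 = 0.8016
  smooth-fruited bitter: (542 − 514.6875)² / 514.6875 = 1.4494
  smooth-fruited non-bitter: (177 − 171.5625)² / 171.5625 = 0.1723
χ² = 1.8235 + 0.8016 + 1.4494 + 0.1723 = 4.2468 ≈ 4.247

4.247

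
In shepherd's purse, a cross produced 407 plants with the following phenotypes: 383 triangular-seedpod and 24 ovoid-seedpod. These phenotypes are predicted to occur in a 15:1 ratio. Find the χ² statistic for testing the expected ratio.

0.087

Under the 15:1 hypothesis (Σ ratio = 16, N = 407):
  triangular-seedpod: 407 × 15/16 = 381.5625
  ovoid-seedpod: 407 × 1/16 = 25.4375
χ² = Σ (O − E)² / E
  triangular-seedpod: (383 − 381.5625)² / 381.5625 = 0.0054
  ovoid-seedpod: (24 − 25.4375)² / 25.4375 = 0.0812
χ² = 0.0054 + 0.0812 = 0.0866 ≈ 0.087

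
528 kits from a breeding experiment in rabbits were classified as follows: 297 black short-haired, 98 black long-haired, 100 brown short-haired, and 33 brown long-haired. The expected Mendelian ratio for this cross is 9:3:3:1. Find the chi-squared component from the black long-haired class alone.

0.010

The 9:3:3:1 ratio has 16 parts, so with N = 528 the expected counts are:
  black short-haired: 528 × 9/16 = 297
  black long-haired: 528 × 3/16 = 99
  brown short-haired: 528 × 3/16 = 99
  brown long-haired: 528 × 1/16 = 33
Contribution of black long-haired: (98 − 99)² / 99 = 0.0101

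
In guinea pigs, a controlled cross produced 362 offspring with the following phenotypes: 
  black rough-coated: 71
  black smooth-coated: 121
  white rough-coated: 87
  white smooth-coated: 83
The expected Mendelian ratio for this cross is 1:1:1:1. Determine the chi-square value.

15.238

Total ratio parts = 4. Expected numbers out of 362:
  black rough-coated: 362 × 1/4 = 90.5
  black smooth-coated: 362 × 1/4 = 90.5
  white rough-coated: 362 × 1/4 = 90.5
  white smooth-coated: 362 × 1/4 = 90.5
χ² = Σ (O − E)² / E
  black rough-coated: (71 − 90.5)² / 90.5 = 4.2017
  black smooth-coated: (121 − 90.5)² / 90.5 = 10.2790
  white rough-coated: (87 − 90.5)² / 90.5 = 0.1354
  white smooth-coated: (83 − 90.5)² / 90.5 = 0.6215
χ² = 4.2017 + 10.2790 + 0.1354 + 0.6215 = 15.2376 ≈ 15.238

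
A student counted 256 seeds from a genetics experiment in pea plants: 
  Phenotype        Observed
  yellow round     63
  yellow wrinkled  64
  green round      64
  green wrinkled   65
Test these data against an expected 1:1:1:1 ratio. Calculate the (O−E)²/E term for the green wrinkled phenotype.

Under the 1:1:1:1 hypothesis (Σ ratio = 4, N = 256):
  yellow round: 256 × 1/4 = 64
  yellow wrinkled: 256 × 1/4 = 64
  green round: 256 × 1/4 = 64
  green wrinkled: 256 × 1/4 = 64
Contribution of green wrinkled: (65 − 64)² / 64 = 0.0156

0.016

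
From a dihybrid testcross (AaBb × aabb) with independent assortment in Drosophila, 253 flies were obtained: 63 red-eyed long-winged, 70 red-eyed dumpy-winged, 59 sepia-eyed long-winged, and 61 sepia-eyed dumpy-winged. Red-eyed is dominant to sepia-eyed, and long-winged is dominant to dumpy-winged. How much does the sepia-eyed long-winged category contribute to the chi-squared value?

A dihybrid testcross with independent assortment gives a 1:1:1:1 ratio.
The 1:1:1:1 ratio has 4 parts, so with N = 253 the expected counts are:
  red-eyed long-winged: 253 × 1/4 = 63.25
  red-eyed dumpy-winged: 253 × 1/4 = 63.25
  sepia-eyed long-winged: 253 × 1/4 = 63.25
  sepia-eyed dumpy-winged: 253 × 1/4 = 63.25
Contribution of sepia-eyed long-winged: (59 − 63.25)² / 63.25 = 0.2856

0.286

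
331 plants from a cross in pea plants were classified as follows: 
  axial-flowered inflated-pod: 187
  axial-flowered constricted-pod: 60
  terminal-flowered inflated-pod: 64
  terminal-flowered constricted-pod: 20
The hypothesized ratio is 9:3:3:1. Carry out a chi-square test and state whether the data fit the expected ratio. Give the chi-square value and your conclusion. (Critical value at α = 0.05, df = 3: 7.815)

Under the 9:3:3:1 hypothesis (Σ ratio = 16, N = 331):
  axial-flowered inflated-pod: 331 × 9/16 = 186.1875
  axial-flowered constricted-pod: 331 × 3/16 = 62.0625
  terminal-flowered inflated-pod: 331 × 3/16 = 62.0625
  terminal-flowered constricted-pod: 331 × 1/16 = 20.6875
χ² = Σ (O − E)² / E
  axial-flowered inflated-pod: (187 − 186.1875)² / 186.1875 = 0.0035
  axial-flowered constricted-pod: (60 − 62.0625)² / 62.0625 = 0.0685
  terminal-flowered inflated-pod: (64 − 62.0625)² / 62.0625 = 0.0605
  terminal-flowered constricted-pod: (20 − 20.6875)² / 20.6875 = 0.0228
χ² = 0.0035 + 0.0685 + 0.0605 + 0.0228 = 0.1553 ≈ 0.155
Degrees of freedom = 4 − 1 = 3; critical value at α = 0.05 is 7.815.
Since 0.155 < 7.815, we fail to reject the null hypothesis — the data are consistent with the 9:3:3:1 ratio.

0.155; consistent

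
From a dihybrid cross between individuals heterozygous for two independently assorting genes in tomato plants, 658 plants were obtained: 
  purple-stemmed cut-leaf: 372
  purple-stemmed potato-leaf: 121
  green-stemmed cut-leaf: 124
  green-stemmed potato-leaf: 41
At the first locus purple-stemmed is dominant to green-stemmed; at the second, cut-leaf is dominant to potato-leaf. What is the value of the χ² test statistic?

0.059

A dihybrid F₂ with independent assortment and complete dominance at both loci gives a 9:3:3:1 phenotypic ratio.
The 9:3:3:1 ratio has 16 parts, so with N = 658 the expected counts are:
  purple-stemmed cut-leaf: 658 × 9/16 = 370.125
  purple-stemmed potato-leaf: 658 × 3/16 = 123.375
  green-stemmed cut-leaf: 658 × 3/16 = 123.375
  green-stemmed potato-leaf: 658 × 1/16 = 41.125
χ² = Σ (O − E)² / E
  purple-stemmed cut-leaf: (372 − 370.125)² / 370.125 = 0.0095
  purple-stemmed potato-leaf: (121 − 123.375)² / 123.375 = 0.0457
  green-stemmed cut-leaf: (124 − 123.375)² / 123.375 = 0.0032
  green-stemmed potato-leaf: (41 − 41.125)² / 41.125 = 0.0004
χ² = 0.0095 + 0.0457 + 0.0032 + 0.0004 = 0.0588 ≈ 0.059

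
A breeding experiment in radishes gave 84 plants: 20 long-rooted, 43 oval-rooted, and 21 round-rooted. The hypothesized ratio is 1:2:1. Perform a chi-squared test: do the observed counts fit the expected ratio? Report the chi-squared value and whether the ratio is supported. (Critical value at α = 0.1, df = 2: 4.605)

Under the 1:2:1 hypothesis (Σ ratio = 4, N = 84):
  long-rooted: 84 × 1/4 = 21
  oval-rooted: 84 × 2/4 = 42
  round-rooted: 84 × 1/4 = 21
χ² = Σ (O − E)² / E
  long-rooted: (20 − 21)² / 21 = 0.0476
  oval-rooted: (43 − 42)² / 42 = 0.0238
  round-rooted: (21 − 21)² / 21 = 0.0000
χ² = 0.0476 + 0.0238 + 0.0000 = 0.0714 ≈ 0.071
Degrees of freedom = 3 − 1 = 2; critical value at α = 0.1 is 4.605.
Since 0.071 < 4.605, we fail to reject the null hypothesis — the data are consistent with the 1:2:1 ratio.

0.071; consistent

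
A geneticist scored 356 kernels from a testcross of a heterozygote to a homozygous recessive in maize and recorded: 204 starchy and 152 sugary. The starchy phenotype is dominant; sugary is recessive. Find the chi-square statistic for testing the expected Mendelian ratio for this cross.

A testcross of a heterozygote (Aa × aa) gives a 1:1 phenotypic ratio.
The 1:1 ratio has 2 parts, so with N = 356 the expected counts are:
  starchy: 356 × 1/2 = 178
  sugary: 356 × 1/2 = 178
χ² = Σ (O − E)² / E
  starchy: (204 − 178)² / 178 = 3.7978
  sugary: (152 − 178)² / 178 = 3.7978
χ² = 3.7978 + 3.7978 = 7.5956 ≈ 7.596

7.596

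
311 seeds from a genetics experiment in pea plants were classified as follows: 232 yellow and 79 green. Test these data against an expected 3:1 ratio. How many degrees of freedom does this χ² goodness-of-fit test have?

1

A goodness-of-fit test with 2 phenotype classes has df = 2 − 1 = 1.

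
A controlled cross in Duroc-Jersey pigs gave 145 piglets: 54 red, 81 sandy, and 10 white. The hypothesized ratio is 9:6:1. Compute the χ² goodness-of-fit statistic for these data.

Expected counts for N = 145 under a 9:6:1 ratio (total parts = 16):
  red: 145 × 9/16 = 81.5625
  sandy: 145 × 6/16 = 54.375
  white: 145 × 1/16 = 9.0625
χ² = Σ (O − E)² / E
  red: (54 − 81.5625)² / 81.5625 = 9.3142
  sandy: (81 − 54.375)² / 54.375 = 13.0371
  white: (10 − 9.0625)² / 9.0625 = 0.0970
χ² = 9.3142 + 13.0371 + 0.0970 = 22.4483 ≈ 22.448

22.448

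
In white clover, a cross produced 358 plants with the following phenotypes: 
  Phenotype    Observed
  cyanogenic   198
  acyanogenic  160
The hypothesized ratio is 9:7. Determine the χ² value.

0.129

Under the 9:7 hypothesis (Σ ratio = 16, N = 358):
  cyanogenic: 358 × 9/16 = 201.375
  acyanogenic: 358 × 7/16 = 156.625
χ² = Σ (O − E)² / E
  cyanogenic: (198 − 201.375)² / 201.375 = 0.0566
  acyanogenic: (160 − 156.625)² / 156.625 = 0.0727
χ² = 0.0566 + 0.0727 = 0.1293 ≈ 0.129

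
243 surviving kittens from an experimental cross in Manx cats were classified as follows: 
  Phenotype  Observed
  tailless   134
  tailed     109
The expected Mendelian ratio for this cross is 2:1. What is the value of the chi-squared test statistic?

14.519

Total ratio parts = 3. Expected numbers out of 243:
  tailless: 243 × 2/3 = 162
  tailed: 243 × 1/3 = 81
χ² = Σ (O − E)² / E
  tailless: (134 − 162)² / 162 = 4.8395
  tailed: (109 − 81)² / 81 = 9.6790
χ² = 4.8395 + 9.6790 = 14.5185 ≈ 14.519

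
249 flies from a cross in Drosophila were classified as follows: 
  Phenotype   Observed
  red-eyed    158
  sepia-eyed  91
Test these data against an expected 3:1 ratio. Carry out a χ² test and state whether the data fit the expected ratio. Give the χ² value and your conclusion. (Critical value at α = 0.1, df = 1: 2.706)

17.704; not consistent

Total ratio parts = 4. Expected numbers out of 249:
  red-eyed: 249 × 3/4 = 186.75
  sepia-eyed: 249 × 1/4 = 62.25
χ² = Σ (O − E)² / E
  red-eyed: (158 − 186.75)² / 186.75 = 4.4260
  sepia-eyed: (91 − 62.25)² / 62.25 = 13.2781
χ² = 4.4260 + 13.2781 = 17.7041 ≈ 17.704
Degrees of freedom = 2 − 1 = 1; critical value at α = 0.1 is 2.706.
Since 17.704 > 2.706, we reject the null hypothesis — the data do not fit the 3:1 ratio.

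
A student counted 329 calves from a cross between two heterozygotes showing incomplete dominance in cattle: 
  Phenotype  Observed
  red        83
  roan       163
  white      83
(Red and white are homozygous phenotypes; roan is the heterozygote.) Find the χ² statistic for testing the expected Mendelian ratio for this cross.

0.027

With incomplete dominance, a heterozygote × heterozygote cross gives a 1:2:1 phenotypic ratio.
Expected counts for N = 329 under a 1:2:1 ratio (total parts = 4):
  red: 329 × 1/4 = 82.25
  roan: 329 × 2/4 = 164.5
  white: 329 × 1/4 = 82.25
χ² = Σ (O − E)² / E
  red: (83 − 82.25)² / 82.25 = 0.0068
  roan: (163 − 164.5)² / 164.5 = 0.0137
  white: (83 − 82.25)² / 82.25 = 0.0068
χ² = 0.0068 + 0.0137 + 0.0068 = 0.0273 ≈ 0.027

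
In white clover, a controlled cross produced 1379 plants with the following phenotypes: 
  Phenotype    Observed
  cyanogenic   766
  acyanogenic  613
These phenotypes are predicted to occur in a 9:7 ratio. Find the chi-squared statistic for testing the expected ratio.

0.277

The 9:7 ratio has 16 parts, so with N = 1379 the expected counts are:
  cyanogenic: 1379 × 9/16 = 775.6875
  acyanogenic: 1379 × 7/16 = 603.3125
χ² = Σ (O − E)² / E
  cyanogenic: (766 − 775.6875)² / 775.6875 = 0.1210
  acyanogenic: (613 − 603.3125)² / 603.3125 = 0.1556
χ² = 0.1210 + 0.1556 = 0.2766 ≈ 0.277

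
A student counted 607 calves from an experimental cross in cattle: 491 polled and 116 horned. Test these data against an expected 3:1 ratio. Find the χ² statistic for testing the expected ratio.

11.230

Total ratio parts = 4. Expected numbers out of 607:
  polled: 607 × 3/4 = 455.25
  horned: 607 × 1/4 = 151.75
χ² = Σ (O − E)² / E
  polled: (491 − 455.25)² / 455.25 = 2.8074
  horned: (116 − 151.75)² / 151.75 = 8.4222
χ² = 2.8074 + 8.4222 = 11.2296 ≈ 11.230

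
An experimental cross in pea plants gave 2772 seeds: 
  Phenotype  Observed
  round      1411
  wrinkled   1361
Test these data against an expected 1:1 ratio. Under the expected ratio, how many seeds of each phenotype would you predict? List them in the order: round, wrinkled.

The 1:1 ratio has 2 parts, so with N = 2772 the expected counts are:
  round: 2772 × 1/2 = 1386
  wrinkled: 2772 × 1/2 = 1386

1386, 1386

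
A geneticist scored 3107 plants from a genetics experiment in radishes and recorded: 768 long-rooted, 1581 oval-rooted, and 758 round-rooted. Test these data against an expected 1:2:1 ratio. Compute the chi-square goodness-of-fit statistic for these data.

1.038

The 1:2:1 ratio has 4 parts, so with N = 3107 the expected counts are:
  long-rooted: 3107 × 1/4 = 776.75
  oval-rooted: 3107 × 2/4 = 1553.5
  round-rooted: 3107 × 1/4 = 776.75
χ² = Σ (O − E)² / E
  long-rooted: (768 − 776.75)² / 776.75 = 0.0986
  oval-rooted: (1581 − 1553.5)² / 1553.5 = 0.4868
  round-rooted: (758 − 776.75)² / 776.75 = 0.4526
χ² = 0.0986 + 0.4868 + 0.4526 = 1.038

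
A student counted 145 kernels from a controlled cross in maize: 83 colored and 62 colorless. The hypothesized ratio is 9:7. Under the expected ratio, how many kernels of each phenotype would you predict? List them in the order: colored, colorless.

Total ratio parts = 16. Expected numbers out of 145:
  colored: 145 × 9/16 = 81.5625
  colorless: 145 × 7/16 = 63.4375

81.5625, 63.4375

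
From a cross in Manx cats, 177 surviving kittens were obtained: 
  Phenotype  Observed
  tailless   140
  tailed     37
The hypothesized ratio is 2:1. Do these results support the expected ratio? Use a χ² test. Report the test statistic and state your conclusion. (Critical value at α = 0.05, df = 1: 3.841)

12.305; not consistent

Expected counts for N = 177 under a 2:1 ratio (total parts = 3):
  tailless: 177 × 2/3 = 118
  tailed: 177 × 1/3 = 59
χ² = Σ (O − E)² / E
  tailless: (140 − 118)² / 118 = 4.1017
  tailed: (37 − 59)² / 59 = 8.2034
χ² = 4.1017 + 8.2034 = 12.3051 ≈ 12.305
Degrees of freedom = 2 − 1 = 1; critical value at α = 0.05 is 3.841.
Since 12.305 > 3.841, we reject the null hypothesis — the data do not fit the 2:1 ratio.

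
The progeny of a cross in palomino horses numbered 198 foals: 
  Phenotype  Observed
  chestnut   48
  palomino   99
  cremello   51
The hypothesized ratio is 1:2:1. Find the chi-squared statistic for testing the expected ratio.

0.091

Expected counts for N = 198 under a 1:2:1 ratio (total parts = 4):
  chestnut: 198 × 1/4 = 49.5
  palomino: 198 × 2/4 = 99
  cremello: 198 × 1/4 = 49.5
χ² = Σ (O − E)² / E
  chestnut: (48 − 49.5)² / 49.5 = 0.0455
  palomino: (99 − 99)² / 99 = 0.0000
  cremello: (51 − 49.5)² / 49.5 = 0.0455
χ² = 0.0455 + 0.0000 + 0.0455 = 0.091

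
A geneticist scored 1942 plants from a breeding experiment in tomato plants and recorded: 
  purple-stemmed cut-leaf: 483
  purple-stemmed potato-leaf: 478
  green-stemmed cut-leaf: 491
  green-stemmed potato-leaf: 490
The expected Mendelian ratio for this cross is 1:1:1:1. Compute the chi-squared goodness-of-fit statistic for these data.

Total ratio parts = 4. Expected numbers out of 1942:
  purple-stemmed cut-leaf: 1942 × 1/4 = 485.5
  purple-stemmed potato-leaf: 1942 × 1/4 = 485.5
  green-stemmed cut-leaf: 1942 × 1/4 = 485.5
  green-stemmed potato-leaf: 1942 × 1/4 = 485.5
χ² = Σ (O − E)² / E
  purple-stemmed cut-leaf: (483 − 485.5)² / 485.5 = 0.0129
  purple-stemmed potato-leaf: (478 − 485.5)² / 485.5 = 0.1159
  green-stemmed cut-leaf: (491 − 485.5)² / 485.5 = 0.0623
  green-stemmed potato-leaf: (490 − 485.5)² / 485.5 = 0.0417
χ² = 0.0129 + 0.1159 + 0.0623 + 0.0417 = 0.2328 ≈ 0.233

0.233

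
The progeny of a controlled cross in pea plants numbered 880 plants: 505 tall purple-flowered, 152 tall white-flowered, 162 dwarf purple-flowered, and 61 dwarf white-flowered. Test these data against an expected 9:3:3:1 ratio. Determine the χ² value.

Expected counts for N = 880 under a 9:3:3:1 ratio (total parts = 16):
  tall purple-flowered: 880 × 9/16 = 495
  tall white-flowered: 880 × 3/16 = 165
  dwarf purple-flowered: 880 × 3/16 = 165
  dwarf white-flowered: 880 × 1/16 = 55
χ² = Σ (O − E)² / E
  tall purple-flowered: (505 − 495)² / 495 = 0.2020
  tall white-flowered: (152 − 165)² / 165 = 1.0242
  dwarf purple-flowered: (162 − 165)² / 165 = 0.0545
  dwarf white-flowered: (61 − 55)² / 55 = 0.6545
χ² = 0.2020 + 1.0242 + 0.0545 + 0.6545 = 1.9352 ≈ 1.935

1.935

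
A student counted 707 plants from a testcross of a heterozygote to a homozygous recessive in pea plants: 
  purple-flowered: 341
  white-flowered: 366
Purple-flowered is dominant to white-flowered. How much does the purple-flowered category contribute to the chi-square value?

A testcross of a heterozygote (Aa × aa) gives a 1:1 phenotypic ratio.
Total ratio parts = 2. Expected numbers out of 707:
  purple-flowered: 707 × 1/2 = 353.5
  white-flowered: 707 × 1/2 = 353.5
Contribution of purple-flowered: (341 − 353.5)² / 353.5 = 0.4420

0.442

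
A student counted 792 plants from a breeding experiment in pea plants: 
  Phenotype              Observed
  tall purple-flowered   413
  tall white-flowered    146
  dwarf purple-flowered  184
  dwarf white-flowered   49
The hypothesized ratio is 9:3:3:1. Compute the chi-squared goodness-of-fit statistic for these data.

Expected counts for N = 792 under a 9:3:3:1 ratio (total parts = 16):
  tall purple-flowered: 792 × 9/16 = 445.5
  tall white-flowered: 792 × 3/16 = 148.5
  dwarf purple-flowered: 792 × 3/16 = 148.5
  dwarf white-flowered: 792 × 1/16 = 49.5
χ² = Σ (O − E)² / E
  tall purple-flowered: (413 − 445.5)² / 445.5 = 2.3709
  tall white-flowered: (146 − 148.5)² / 148.5 = 0.0421
  dwarf purple-flowered: (184 − 148.5)² / 148.5 = 8.4865
  dwarf white-flowered: (49 − 49.5)² / 49.5 = 0.0051
χ² = 2.3709 + 0.0421 + 8.4865 + 0.0051 = 10.9046 ≈ 10.905

10.905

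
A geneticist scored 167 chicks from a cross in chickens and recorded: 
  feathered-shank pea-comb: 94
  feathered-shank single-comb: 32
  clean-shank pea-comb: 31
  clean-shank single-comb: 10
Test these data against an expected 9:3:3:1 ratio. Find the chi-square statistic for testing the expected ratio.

Expected counts for N = 167 under a 9:3:3:1 ratio (total parts = 16):
  feathered-shank pea-comb: 167 × 9/16 = 93.9375
  feathered-shank single-comb: 167 × 3/16 = 31.3125
  clean-shank pea-comb: 167 × 3/16 = 31.3125
  clean-shank single-comb: 167 × 1/16 = 10.4375
χ² = Σ (O − E)² / E
  feathered-shank pea-comb: (94 − 93.9375)² / 93.9375 = 0.0000
  feathered-shank single-comb: (32 − 31.3125)² / 31.3125 = 0.0151
  clean-shank pea-comb: (31 − 31.3125)² / 31.3125 = 0.0031
  clean-shank single-comb: (10 − 10.4375)² / 10.4375 = 0.0183
χ² = 0.0000 + 0.0151 + 0.0031 + 0.0183 = 0.0365 ≈ 0.037

0.037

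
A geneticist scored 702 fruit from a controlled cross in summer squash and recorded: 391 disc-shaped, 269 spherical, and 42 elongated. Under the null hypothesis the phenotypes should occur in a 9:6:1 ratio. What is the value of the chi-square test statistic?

Under the 9:6:1 hypothesis (Σ ratio = 16, N = 702):
  disc-shaped: 702 × 9/16 = 394.875
  spherical: 702 × 6/16 = 263.25
  elongated: 702 × 1/16 = 43.875
χ² = Σ (O − E)² / E
  disc-shaped: (391 − 394.875)² / 394.875 = 0.0380
  spherical: (269 − 263.25)² / 263.25 = 0.1256
  elongated: (42 − 43.875)² / 43.875 = 0.0801
χ² = 0.0380 + 0.1256 + 0.0801 = 0.2437 ≈ 0.244

0.244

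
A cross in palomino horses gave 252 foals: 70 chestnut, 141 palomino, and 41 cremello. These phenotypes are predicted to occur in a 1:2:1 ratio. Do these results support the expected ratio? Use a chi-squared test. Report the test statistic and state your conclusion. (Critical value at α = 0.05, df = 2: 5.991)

10.246; not consistent

Expected counts for N = 252 under a 1:2:1 ratio (total parts = 4):
  chestnut: 252 × 1/4 = 63
  palomino: 252 × 2/4 = 126
  cremello: 252 × 1/4 = 63
χ² = Σ (O − E)² / E
  chestnut: (70 − 63)² / 63 = 0.7778
  palomino: (141 − 126)² / 126 = 1.7857
  cremello: (41 − 63)² / 63 = 7.6825
χ² = 0.7778 + 1.7857 + 7.6825 = 10.246
Degrees of freedom = 3 − 1 = 2; critical value at α = 0.05 is 5.991.
Since 10.246 > 5.991, we reject the null hypothesis — the data do not fit the 1:2:1 ratio.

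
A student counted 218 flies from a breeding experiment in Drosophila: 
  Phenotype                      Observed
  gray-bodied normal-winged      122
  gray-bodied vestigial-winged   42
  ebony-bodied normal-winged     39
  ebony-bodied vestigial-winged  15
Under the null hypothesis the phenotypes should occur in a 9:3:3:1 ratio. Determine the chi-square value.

The 9:3:3:1 ratio has 16 parts, so with N = 218 the expected counts are:
  gray-bodied normal-winged: 218 × 9/16 = 122.625
  gray-bodied vestigial-winged: 218 × 3/16 = 40.875
  ebony-bodied normal-winged: 218 × 3/16 = 40.875
  ebony-bodied vestigial-winged: 218 × 1/16 = 13.625
χ² = Σ (O − E)² / E
  gray-bodied normal-winged: (122 − 122.625)² / 122.625 = 0.0032
  gray-bodied vestigial-winged: (42 − 40.875)² / 40.875 = 0.0310
  ebony-bodied normal-winged: (39 − 40.875)² / 40.875 = 0.0860
  ebony-bodied vestigial-winged: (15 − 13.625)² / 13.625 = 0.1388
χ² = 0.0032 + 0.0310 + 0.0860 + 0.1388 = 0.259

0.259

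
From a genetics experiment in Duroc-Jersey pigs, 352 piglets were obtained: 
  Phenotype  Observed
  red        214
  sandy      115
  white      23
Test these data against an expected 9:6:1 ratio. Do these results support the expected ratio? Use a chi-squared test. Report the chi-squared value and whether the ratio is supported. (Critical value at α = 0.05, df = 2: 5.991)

Expected counts for N = 352 under a 9:6:1 ratio (total parts = 16):
  red: 352 × 9/16 = 198
  sandy: 352 × 6/16 = 132
  white: 352 × 1/16 = 22
χ² = Σ (O − E)² / E
  red: (214 − 198)² / 198 = 1.2929
  sandy: (115 − 132)² / 132 = 2.1894
  white: (23 − 22)² / 22 = 0.0455
χ² = 1.2929 + 2.1894 + 0.0455 = 3.5278 ≈ 3.528
Degrees of freedom = 3 − 1 = 2; critical value at α = 0.05 is 5.991.
Since 3.528 < 5.991, we fail to reject the null hypothesis — the data are consistent with the 9:6:1 ratio.

3.528; consistent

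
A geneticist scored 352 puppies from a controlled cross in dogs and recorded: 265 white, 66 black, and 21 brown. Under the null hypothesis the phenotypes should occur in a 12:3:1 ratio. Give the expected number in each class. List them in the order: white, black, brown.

Under the 12:3:1 hypothesis (Σ ratio = 16, N = 352):
  white: 352 × 12/16 = 264
  black: 352 × 3/16 = 66
  brown: 352 × 1/16 = 22

264, 66, 22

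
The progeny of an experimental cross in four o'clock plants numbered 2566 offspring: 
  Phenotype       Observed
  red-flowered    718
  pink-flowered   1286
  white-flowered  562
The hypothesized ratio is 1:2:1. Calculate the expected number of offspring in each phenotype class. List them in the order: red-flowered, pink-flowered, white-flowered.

Total ratio parts = 4. Expected numbers out of 2566:
  red-flowered: 2566 × 1/4 = 641.5
  pink-flowered: 2566 × 2/4 = 1283
  white-flowered: 2566 × 1/4 = 641.5

641.5, 1283, 641.5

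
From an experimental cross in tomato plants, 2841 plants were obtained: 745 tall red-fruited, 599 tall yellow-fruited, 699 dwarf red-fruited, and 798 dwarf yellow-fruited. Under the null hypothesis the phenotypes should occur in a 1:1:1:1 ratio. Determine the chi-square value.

Under the 1:1:1:1 hypothesis (Σ ratio = 4, N = 2841):
  tall red-fruited: 2841 × 1/4 = 710.25
  tall yellow-fruited: 2841 × 1/4 = 710.25
  dwarf red-fruited: 2841 × 1/4 = 710.25
  dwarf yellow-fruited: 2841 × 1/4 = 710.25
χ² = Σ (O − E)² / E
  tall red-fruited: (745 − 710.25)² / 710.25 = 1.7002
  tall yellow-fruited: (599 − 710.25)² / 710.25 = 17.4256
  dwarf red-fruited: (699 − 710.25)² / 710.25 = 0.1782
  dwarf yellow-fruited: (798 − 710.25)² / 710.25 = 10.8413
χ² = 1.7002 + 17.4256 + 0.1782 + 10.8413 = 30.1453 ≈ 30.145

30.145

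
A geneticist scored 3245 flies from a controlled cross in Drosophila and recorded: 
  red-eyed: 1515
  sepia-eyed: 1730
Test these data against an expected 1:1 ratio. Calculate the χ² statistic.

The 1:1 ratio has 2 parts, so with N = 3245 the expected counts are:
  red-eyed: 3245 × 1/2 = 1622.5
  sepia-eyed: 3245 × 1/2 = 1622.5
χ² = Σ (O − E)² / E
  red-eyed: (1515 − 1622.5)² / 1622.5 = 7.1225
  sepia-eyed: (1730 − 1622.5)² / 1622.5 = 7.1225
χ² = 7.1225 + 7.1225 = 14.245

14.245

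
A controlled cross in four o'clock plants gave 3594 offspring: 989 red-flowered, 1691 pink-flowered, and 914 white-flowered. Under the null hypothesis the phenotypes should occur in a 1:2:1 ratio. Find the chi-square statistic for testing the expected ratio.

Total ratio parts = 4. Expected numbers out of 3594:
  red-flowered: 3594 × 1/4 = 898.5
  pink-flowered: 3594 × 2/4 = 1797
  white-flowered: 3594 × 1/4 = 898.5
χ² = Σ (O − E)² / E
  red-flowered: (989 − 898.5)² / 898.5 = 9.1155
  pink-flowered: (1691 − 1797)² / 1797 = 6.2526
  white-flowered: (914 − 898.5)² / 898.5 = 0.2674
χ² = 9.1155 + 6.2526 + 0.2674 = 15.6355 ≈ 15.636

15.636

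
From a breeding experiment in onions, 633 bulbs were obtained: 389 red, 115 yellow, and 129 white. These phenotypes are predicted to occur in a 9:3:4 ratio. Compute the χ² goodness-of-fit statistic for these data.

8.568

The 9:3:4 ratio has 16 parts, so with N = 633 the expected counts are:
  red: 633 × 9/16 = 356.0625
  yellow: 633 × 3/16 = 118.6875
  white: 633 × 4/16 = 158.25
χ² = Σ (O − E)² / E
  red: (389 − 356.0625)² / 356.0625 = 3.0469
  yellow: (115 − 118.6875)² / 118.6875 = 0.1146
  white: (129 − 158.25)² / 158.25 = 5.4064
χ² = 3.0469 + 0.1146 + 5.4064 = 8.5679 ≈ 8.568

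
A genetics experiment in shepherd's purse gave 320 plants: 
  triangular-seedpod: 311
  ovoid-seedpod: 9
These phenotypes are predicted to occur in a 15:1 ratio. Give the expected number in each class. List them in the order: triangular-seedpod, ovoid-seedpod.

Under the 15:1 hypothesis (Σ ratio = 16, N = 320):
  triangular-seedpod: 320 × 15/16 = 300
  ovoid-seedpod: 320 × 1/16 = 20

300, 20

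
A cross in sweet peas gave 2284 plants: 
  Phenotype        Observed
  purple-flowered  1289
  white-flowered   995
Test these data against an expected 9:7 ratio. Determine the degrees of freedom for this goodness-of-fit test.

1

A goodness-of-fit test with 2 phenotype classes has df = 2 − 1 = 1.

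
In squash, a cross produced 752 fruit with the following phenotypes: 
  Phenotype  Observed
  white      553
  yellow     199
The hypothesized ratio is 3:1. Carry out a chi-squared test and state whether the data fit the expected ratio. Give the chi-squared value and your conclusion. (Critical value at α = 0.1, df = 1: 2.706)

Under the 3:1 hypothesis (Σ ratio = 4, N = 752):
  white: 752 × 3/4 = 564
  yellow: 752 × 1/4 = 188
χ² = Σ (O − E)² / E
  white: (553 − 564)² / 564 = 0.2145
  yellow: (199 − 188)² / 188 = 0.6436
χ² = 0.2145 + 0.6436 = 0.8581 ≈ 0.858
Degrees of freedom = 2 − 1 = 1; critical value at α = 0.1 is 2.706.
Since 0.858 < 2.706, we fail to reject the null hypothesis — the data are consistent with the 3:1 ratio.

0.858; consistent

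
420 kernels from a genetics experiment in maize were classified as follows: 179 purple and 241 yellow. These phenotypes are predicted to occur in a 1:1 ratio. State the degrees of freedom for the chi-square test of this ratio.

1

A goodness-of-fit test with 2 phenotype classes has df = 2 − 1 = 1.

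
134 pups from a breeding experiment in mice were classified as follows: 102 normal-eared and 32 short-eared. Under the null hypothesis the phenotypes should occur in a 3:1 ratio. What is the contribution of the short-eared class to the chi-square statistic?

0.067

Expected counts for N = 134 under a 3:1 ratio (total parts = 4):
  normal-eared: 134 × 3/4 = 100.5
  short-eared: 134 × 1/4 = 33.5
Contribution of short-eared: (32 − 33.5)² / 33.5 = 0.0672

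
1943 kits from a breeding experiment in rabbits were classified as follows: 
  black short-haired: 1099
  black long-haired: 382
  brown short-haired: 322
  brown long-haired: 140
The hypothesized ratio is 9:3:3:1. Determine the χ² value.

Expected counts for N = 1943 under a 9:3:3:1 ratio (total parts = 16):
  black short-haired: 1943 × 9/16 = 1092.9375
  black long-haired: 1943 × 3/16 = 364.3125
  brown short-haired: 1943 × 3/16 = 364.3125
  brown long-haired: 1943 × 1/16 = 121.4375
χ² = Σ (O − E)² / E
  black short-haired: (1099 − 1092.9375)² / 1092.9375 = 0.0336
  black long-haired: (382 − 364.3125)² / 364.3125 = 0.8587
  brown short-haired: (322 − 364.3125)² / 364.3125 = 4.9143
  brown long-haired: (140 − 121.4375)² / 121.4375 = 2.8374
χ² = 0.0336 + 0.8587 + 4.9143 + 2.8374 = 8.644

8.644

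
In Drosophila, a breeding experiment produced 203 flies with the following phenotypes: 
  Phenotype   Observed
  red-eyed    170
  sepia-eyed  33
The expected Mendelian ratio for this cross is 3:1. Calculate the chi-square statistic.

Total ratio parts = 4. Expected numbers out of 203:
  red-eyed: 203 × 3/4 = 152.25
  sepia-eyed: 203 × 1/4 = 50.75
χ² = Σ (O − E)² / E
  red-eyed: (170 − 152.25)² / 152.25 = 2.0694
  sepia-eyed: (33 − 50.75)² / 50.75 = 6.2081
χ² = 2.0694 + 6.2081 = 8.2775 ≈ 8.278

8.278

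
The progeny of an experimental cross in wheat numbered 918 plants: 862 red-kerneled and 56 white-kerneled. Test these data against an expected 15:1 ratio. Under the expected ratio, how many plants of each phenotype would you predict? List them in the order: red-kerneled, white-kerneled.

Total ratio parts = 16. Expected numbers out of 918:
  red-kerneled: 918 × 15/16 = 860.625
  white-kerneled: 918 × 1/16 = 57.375

860.625, 57.375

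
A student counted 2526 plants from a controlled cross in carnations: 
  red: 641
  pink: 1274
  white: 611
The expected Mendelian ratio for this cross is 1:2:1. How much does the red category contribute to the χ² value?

0.143

Expected counts for N = 2526 under a 1:2:1 ratio (total parts = 4):
  red: 2526 × 1/4 = 631.5
  pink: 2526 × 2/4 = 1263
  white: 2526 × 1/4 = 631.5
Contribution of red: (641 − 631.5)² / 631.5 = 0.1429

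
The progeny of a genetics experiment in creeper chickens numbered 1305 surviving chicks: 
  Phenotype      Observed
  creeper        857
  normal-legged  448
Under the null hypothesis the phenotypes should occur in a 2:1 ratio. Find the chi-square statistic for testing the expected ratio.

Expected counts for N = 1305 under a 2:1 ratio (total parts = 3):
  creeper: 1305 × 2/3 = 870
  normal-legged: 1305 × 1/3 = 435
χ² = Σ (O − E)² / E
  creeper: (857 − 870)² / 870 = 0.1943
  normal-legged: (448 − 435)² / 435 = 0.3885
χ² = 0.1943 + 0.3885 = 0.5828 ≈ 0.583

0.583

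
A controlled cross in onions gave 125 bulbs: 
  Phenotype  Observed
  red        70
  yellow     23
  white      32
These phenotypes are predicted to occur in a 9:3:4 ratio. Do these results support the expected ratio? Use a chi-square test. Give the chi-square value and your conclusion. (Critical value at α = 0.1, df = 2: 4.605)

0.028; consistent

The 9:3:4 ratio has 16 parts, so with N = 125 the expected counts are:
  red: 125 × 9/16 = 70.3125
  yellow: 125 × 3/16 = 23.4375
  white: 125 × 4/16 = 31.25
χ² = Σ (O − E)² / E
  red: (70 − 70.3125)² / 70.3125 = 0.0014
  yellow: (23 − 23.4375)² / 23.4375 = 0.0082
  white: (32 − 31.25)² / 31.25 = 0.0180
χ² = 0.0014 + 0.0082 + 0.0180 = 0.0276 ≈ 0.028
Degrees of freedom = 3 − 1 = 2; critical value at α = 0.1 is 4.605.
Since 0.028 < 4.605, we fail to reject the null hypothesis — the data are consistent with the 9:3:4 ratio.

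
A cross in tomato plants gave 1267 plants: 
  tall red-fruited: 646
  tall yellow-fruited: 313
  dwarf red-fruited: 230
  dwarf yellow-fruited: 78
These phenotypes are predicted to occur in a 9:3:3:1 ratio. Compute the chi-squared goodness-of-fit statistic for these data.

30.454

Expected counts for N = 1267 under a 9:3:3:1 ratio (total parts = 16):
  tall red-fruited: 1267 × 9/16 = 712.6875
  tall yellow-fruited: 1267 × 3/16 = 237.5625
  dwarf red-fruited: 1267 × 3/16 = 237.5625
  dwarf yellow-fruited: 1267 × 1/16 = 79.1875
χ² = Σ (O − E)² / E
  tall red-fruited: (646 − 712.6875)² / 712.6875 = 6.2401
  tall yellow-fruited: (313 − 237.5625)² / 237.5625 = 23.9550
  dwarf red-fruited: (230 − 237.5625)² / 237.5625 = 0.2407
  dwarf yellow-fruited: (78 − 79.1875)² / 79.1875 = 0.0178
χ² = 6.2401 + 23.9550 + 0.2407 + 0.0178 = 30.4536 ≈ 30.454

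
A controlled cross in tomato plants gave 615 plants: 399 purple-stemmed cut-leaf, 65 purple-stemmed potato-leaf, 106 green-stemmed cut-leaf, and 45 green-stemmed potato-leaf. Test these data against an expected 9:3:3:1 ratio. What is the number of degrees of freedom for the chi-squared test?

3

A goodness-of-fit test with 4 phenotype classes has df = 4 − 1 = 3.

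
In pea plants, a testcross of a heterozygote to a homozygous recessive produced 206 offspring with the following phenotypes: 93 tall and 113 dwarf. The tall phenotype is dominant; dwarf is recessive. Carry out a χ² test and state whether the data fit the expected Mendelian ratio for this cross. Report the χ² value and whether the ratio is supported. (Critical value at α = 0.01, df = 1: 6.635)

A testcross of a heterozygote (Aa × aa) gives a 1:1 phenotypic ratio.
Under the 1:1 hypothesis (Σ ratio = 2, N = 206):
  tall: 206 × 1/2 = 103
  dwarf: 206 × 1/2 = 103
χ² = Σ (O − E)² / E
  tall: (93 − 103)² / 103 = 0.9709
  dwarf: (113 − 103)² / 103 = 0.9709
χ² = 0.9709 + 0.9709 = 1.9418 ≈ 1.942
Degrees of freedom = 2 − 1 = 1; critical value at α = 0.01 is 6.635.
Since 1.942 < 6.635, we fail to reject the null hypothesis — the data are consistent with the 1:1 ratio.

1.942; consistent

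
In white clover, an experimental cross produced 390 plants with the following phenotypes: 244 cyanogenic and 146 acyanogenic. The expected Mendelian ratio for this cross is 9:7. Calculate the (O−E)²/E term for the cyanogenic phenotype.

Total ratio parts = 16. Expected numbers out of 390:
  cyanogenic: 390 × 9/16 = 219.375
  acyanogenic: 390 × 7/16 = 170.625
Contribution of cyanogenic: (244 − 219.375)² / 219.375 = 2.7642

2.764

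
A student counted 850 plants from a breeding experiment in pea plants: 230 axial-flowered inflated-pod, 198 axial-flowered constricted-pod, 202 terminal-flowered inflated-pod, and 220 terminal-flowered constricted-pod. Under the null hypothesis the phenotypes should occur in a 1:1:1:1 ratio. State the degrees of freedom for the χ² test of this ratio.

3

A goodness-of-fit test with 4 phenotype classes has df = 4 − 1 = 3.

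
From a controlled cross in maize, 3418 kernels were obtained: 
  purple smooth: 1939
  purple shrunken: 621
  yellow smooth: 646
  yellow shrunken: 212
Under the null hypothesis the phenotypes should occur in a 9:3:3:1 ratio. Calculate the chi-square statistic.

0.809

Total ratio parts = 16. Expected numbers out of 3418:
  purple smooth: 3418 × 9/16 = 1922.625
  purple shrunken: 3418 × 3/16 = 640.875
  yellow smooth: 3418 × 3/16 = 640.875
  yellow shrunken: 3418 × 1/16 = 213.625
χ² = Σ (O − E)² / E
  purple smooth: (1939 − 1922.625)² / 1922.625 = 0.1395
  purple shrunken: (621 − 640.875)² / 640.875 = 0.6164
  yellow smooth: (646 − 640.875)² / 640.875 = 0.0410
  yellow shrunken: (212 − 213.625)² / 213.625 = 0.0124
χ² = 0.1395 + 0.6164 + 0.0410 + 0.0124 = 0.8093 ≈ 0.809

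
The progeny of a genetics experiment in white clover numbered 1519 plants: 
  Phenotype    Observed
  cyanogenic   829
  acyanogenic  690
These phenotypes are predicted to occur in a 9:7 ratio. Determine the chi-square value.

Expected counts for N = 1519 under a 9:7 ratio (total parts = 16):
  cyanogenic: 1519 × 9/16 = 854.4375
  acyanogenic: 1519 × 7/16 = 664.5625
χ² = Σ (O − E)² / E
  cyanogenic: (829 − 854.4375)² / 854.4375 = 0.7573
  acyanogenic: (690 − 664.5625)² / 664.5625 = 0.9737
χ² = 0.7573 + 0.9737 = 1.731

1.731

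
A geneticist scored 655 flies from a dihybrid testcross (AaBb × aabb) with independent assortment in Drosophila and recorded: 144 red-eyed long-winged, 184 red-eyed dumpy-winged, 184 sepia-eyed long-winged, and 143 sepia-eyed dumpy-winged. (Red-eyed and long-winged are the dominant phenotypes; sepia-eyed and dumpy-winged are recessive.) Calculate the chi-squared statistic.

A dihybrid testcross with independent assortment gives a 1:1:1:1 ratio.
Total ratio parts = 4. Expected numbers out of 655:
  red-eyed long-winged: 655 × 1/4 = 163.75
  red-eyed dumpy-winged: 655 × 1/4 = 163.75
  sepia-eyed long-winged: 655 × 1/4 = 163.75
  sepia-eyed dumpy-winged: 655 × 1/4 = 163.75
χ² = Σ (O − E)² / E
  red-eyed long-winged: (144 − 163.75)² / 163.75 = 2.3821
  red-eyed dumpy-winged: (184 − 163.75)² / 163.75 = 2.5042
  sepia-eyed long-winged: (184 − 163.75)² / 163.75 = 2.5042
  sepia-eyed dumpy-winged: (143 − 163.75)² / 163.75 = 2.6294
χ² = 2.3821 + 2.5042 + 2.5042 + 2.6294 = 10.0199 ≈ 10.020

10.020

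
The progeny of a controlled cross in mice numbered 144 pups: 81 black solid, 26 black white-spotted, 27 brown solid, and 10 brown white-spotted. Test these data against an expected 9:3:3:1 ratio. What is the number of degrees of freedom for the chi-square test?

3

A goodness-of-fit test with 4 phenotype classes has df = 4 − 1 = 3.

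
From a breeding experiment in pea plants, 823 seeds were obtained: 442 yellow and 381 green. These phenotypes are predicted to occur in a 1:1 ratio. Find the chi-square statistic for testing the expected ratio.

Total ratio parts = 2. Expected numbers out of 823:
  yellow: 823 × 1/2 = 411.5
  green: 823 × 1/2 = 411.5
χ² = Σ (O − E)² / E
  yellow: (442 − 411.5)² / 411.5 = 2.2606
  green: (381 − 411.5)² / 411.5 = 2.2606
χ² = 2.2606 + 2.2606 = 4.5212 ≈ 4.521

4.521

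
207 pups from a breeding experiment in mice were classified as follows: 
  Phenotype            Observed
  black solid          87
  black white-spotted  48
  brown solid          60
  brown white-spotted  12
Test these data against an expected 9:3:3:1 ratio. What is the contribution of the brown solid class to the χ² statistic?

11.566

Expected counts for N = 207 under a 9:3:3:1 ratio (total parts = 16):
  black solid: 207 × 9/16 = 116.4375
  black white-spotted: 207 × 3/16 = 38.8125
  brown solid: 207 × 3/16 = 38.8125
  brown white-spotted: 207 × 1/16 = 12.9375
Contribution of brown solid: (60 − 38.8125)² / 38.8125 = 11.5661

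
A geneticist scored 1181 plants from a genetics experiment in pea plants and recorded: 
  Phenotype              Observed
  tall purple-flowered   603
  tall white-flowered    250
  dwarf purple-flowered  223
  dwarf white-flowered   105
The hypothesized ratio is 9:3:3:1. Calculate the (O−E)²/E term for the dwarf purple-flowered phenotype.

0.011

The 9:3:3:1 ratio has 16 parts, so with N = 1181 the expected counts are:
  tall purple-flowered: 1181 × 9/16 = 664.3125
  tall white-flowered: 1181 × 3/16 = 221.4375
  dwarf purple-flowered: 1181 × 3/16 = 221.4375
  dwarf white-flowered: 1181 × 1/16 = 73.8125
Contribution of dwarf purple-flowered: (223 − 221.4375)² / 221.4375 = 0.0110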